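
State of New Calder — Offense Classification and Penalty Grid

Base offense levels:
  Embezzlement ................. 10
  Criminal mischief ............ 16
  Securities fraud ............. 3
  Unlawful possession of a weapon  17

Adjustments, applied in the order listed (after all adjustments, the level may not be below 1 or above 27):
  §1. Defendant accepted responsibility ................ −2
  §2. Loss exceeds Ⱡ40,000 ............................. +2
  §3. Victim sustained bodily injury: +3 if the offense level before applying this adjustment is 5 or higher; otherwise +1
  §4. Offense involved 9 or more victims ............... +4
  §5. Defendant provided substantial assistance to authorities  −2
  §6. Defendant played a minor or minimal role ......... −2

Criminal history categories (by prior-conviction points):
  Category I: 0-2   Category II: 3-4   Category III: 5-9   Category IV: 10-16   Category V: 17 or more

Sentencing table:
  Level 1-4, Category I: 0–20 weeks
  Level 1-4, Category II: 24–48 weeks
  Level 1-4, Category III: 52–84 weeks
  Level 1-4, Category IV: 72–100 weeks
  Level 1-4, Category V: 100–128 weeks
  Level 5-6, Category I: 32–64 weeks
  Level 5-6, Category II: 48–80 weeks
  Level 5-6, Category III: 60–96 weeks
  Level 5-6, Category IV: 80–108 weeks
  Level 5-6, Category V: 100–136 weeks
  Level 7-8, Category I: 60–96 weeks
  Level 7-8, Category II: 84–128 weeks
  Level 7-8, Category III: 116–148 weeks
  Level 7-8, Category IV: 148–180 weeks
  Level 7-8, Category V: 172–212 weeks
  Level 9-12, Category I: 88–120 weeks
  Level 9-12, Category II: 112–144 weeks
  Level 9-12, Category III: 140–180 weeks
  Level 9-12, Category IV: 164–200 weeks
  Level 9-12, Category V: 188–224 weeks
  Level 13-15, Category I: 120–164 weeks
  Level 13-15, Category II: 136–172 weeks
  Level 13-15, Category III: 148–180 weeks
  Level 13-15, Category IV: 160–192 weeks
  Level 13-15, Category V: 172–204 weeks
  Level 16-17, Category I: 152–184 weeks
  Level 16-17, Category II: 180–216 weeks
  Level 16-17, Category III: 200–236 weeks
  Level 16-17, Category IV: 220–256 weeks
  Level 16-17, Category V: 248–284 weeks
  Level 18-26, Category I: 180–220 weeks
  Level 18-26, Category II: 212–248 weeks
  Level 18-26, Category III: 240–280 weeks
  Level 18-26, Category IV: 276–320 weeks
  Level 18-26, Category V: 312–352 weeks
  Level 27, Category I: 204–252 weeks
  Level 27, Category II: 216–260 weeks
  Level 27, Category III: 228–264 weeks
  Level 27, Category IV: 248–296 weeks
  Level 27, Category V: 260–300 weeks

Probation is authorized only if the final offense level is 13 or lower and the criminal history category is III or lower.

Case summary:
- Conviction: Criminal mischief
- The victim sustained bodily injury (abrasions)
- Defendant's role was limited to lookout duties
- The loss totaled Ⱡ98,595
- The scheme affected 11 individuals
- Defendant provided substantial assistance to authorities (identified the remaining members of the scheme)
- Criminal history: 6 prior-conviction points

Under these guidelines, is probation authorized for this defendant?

No

Base offense level for criminal mischief: 16.
§1 does not apply.
§2 applies: 16 + 2 = 18.
§3 applies (level before this adjustment is 18 ≥ 5, so +3): 18 + 3 = 21.
§4 applies: 21 + 4 = 25.
§5 applies: 25 − 2 = 23.
§6 applies: 23 − 2 = 21.
Final offense level: 21.
Criminal history: 6 prior points → Category III (5-9).
Level 21 falls in the 18-26 band.
Grid: Level 18-26 × Category III = 240-280 weeks.
Probation check: level 21 > 13 and category III ≤ III → not eligible.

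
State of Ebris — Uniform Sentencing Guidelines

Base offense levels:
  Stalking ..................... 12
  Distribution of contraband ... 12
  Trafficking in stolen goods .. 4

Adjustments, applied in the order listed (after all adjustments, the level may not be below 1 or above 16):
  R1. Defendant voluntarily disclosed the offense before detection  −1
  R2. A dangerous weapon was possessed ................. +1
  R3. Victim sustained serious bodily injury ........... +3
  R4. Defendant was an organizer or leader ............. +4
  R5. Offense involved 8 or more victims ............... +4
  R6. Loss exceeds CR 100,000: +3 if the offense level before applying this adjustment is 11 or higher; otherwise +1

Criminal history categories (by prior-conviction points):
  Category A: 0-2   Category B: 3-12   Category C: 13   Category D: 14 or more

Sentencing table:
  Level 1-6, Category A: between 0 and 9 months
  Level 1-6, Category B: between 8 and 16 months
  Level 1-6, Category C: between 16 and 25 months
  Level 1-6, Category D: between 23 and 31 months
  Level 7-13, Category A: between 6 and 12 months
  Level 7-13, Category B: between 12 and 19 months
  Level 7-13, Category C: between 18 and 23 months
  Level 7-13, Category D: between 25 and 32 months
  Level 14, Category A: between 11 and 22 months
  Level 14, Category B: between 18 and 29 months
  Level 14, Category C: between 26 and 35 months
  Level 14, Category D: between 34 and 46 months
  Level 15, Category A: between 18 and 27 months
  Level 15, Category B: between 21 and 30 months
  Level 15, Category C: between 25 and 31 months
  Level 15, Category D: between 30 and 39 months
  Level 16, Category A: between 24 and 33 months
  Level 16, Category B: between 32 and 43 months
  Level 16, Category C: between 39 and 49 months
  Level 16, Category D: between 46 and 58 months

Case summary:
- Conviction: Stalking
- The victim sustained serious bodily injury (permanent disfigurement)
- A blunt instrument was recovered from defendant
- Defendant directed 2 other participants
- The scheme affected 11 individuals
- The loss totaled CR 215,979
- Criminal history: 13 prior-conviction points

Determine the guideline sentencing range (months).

Base offense level for stalking: 12.
R1 does not apply.
R2 applies: 12 + 1 = 13.
R3 applies: 13 + 3 = 16.
R4 applies: 16 + 4 = 20.
R5 applies: 20 + 4 = 24.
R6 applies (level before this adjustment is 24 ≥ 11, so +3): 24 + 3 = 27.
Level 27 exceeds the maximum of 16; capped at 16.
Final offense level: 16.
Criminal history: 13 prior points → Category C (13).
Level 16 falls in the 16 band.
Grid: Level 16 × Category C = 39-49 months.

39-49 months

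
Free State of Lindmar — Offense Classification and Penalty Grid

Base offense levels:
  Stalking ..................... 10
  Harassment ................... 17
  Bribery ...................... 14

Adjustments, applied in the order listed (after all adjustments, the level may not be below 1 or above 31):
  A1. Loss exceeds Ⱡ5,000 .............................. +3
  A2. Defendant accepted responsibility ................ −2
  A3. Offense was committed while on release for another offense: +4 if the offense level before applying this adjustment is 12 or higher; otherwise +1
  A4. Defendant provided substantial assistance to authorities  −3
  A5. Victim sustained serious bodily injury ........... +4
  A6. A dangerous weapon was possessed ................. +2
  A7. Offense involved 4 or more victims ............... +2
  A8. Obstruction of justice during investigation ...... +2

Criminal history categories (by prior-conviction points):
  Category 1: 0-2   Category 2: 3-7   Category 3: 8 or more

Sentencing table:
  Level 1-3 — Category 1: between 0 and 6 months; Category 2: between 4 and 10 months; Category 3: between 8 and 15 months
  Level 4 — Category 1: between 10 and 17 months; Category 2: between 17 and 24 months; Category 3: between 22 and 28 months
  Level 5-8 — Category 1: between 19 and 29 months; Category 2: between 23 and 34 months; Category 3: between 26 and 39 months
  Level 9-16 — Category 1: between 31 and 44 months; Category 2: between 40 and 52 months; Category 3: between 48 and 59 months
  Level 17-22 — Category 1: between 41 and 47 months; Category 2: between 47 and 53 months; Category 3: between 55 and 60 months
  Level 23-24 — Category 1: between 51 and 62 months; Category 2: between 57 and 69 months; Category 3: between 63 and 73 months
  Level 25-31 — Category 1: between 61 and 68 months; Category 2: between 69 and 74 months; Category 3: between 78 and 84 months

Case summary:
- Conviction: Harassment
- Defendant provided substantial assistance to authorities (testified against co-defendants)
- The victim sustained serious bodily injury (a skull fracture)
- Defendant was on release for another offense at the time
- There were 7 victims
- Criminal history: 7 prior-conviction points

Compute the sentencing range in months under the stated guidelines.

Base offense level for harassment: 17.
A2 does not apply.
A3 applies (level before this adjustment is 17 ≥ 12, so +4): 17 + 4 = 21.
A4 applies: 21 − 3 = 18.
A5 applies: 18 + 4 = 22.
A6 does not apply.
A7 applies: 22 + 2 = 24.
A8 does not apply.
Final offense level: 24.
Criminal history: 7 prior points → Category 2 (3-7).
Level 24 falls in the 23-24 band.
Grid: Level 23-24 × Category 2 = 57-69 months.

57-69 months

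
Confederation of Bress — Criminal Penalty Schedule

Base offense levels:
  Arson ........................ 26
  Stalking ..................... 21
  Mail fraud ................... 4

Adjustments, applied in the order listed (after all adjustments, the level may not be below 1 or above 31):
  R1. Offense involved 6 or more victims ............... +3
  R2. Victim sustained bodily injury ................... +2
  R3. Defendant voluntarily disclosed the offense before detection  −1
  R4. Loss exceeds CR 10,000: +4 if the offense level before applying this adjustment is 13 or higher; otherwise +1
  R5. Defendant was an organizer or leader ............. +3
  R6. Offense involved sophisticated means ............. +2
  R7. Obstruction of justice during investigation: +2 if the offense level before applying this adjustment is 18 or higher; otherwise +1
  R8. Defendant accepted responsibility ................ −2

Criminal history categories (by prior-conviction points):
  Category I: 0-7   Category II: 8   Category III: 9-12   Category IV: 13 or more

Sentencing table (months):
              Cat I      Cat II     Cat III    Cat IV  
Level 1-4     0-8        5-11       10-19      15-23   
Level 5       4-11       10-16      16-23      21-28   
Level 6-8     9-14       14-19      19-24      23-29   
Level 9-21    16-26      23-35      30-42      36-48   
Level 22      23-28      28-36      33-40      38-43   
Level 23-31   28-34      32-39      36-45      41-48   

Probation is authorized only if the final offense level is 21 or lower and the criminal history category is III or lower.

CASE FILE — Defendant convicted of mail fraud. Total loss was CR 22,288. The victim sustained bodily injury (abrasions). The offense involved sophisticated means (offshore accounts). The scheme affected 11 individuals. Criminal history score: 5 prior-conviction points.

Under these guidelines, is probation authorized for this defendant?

Base offense level for mail fraud: 4.
R1 applies: 4 + 3 = 7.
R2 applies: 7 + 2 = 9.
R3 does not apply.
R4 applies (level before this adjustment is 9 < 13, so +1): 9 + 1 = 10.
R5 does not apply.
R6 applies: 10 + 2 = 12.
R7 does not apply.
Final offense level: 12.
Criminal history: 5 prior points → Category I (0-7).
Level 12 falls in the 9-21 band.
Grid: Level 9-21 × Category I = 16-26 months.
Probation check: level 12 ≤ 21 and category I ≤ III → eligible.

Yes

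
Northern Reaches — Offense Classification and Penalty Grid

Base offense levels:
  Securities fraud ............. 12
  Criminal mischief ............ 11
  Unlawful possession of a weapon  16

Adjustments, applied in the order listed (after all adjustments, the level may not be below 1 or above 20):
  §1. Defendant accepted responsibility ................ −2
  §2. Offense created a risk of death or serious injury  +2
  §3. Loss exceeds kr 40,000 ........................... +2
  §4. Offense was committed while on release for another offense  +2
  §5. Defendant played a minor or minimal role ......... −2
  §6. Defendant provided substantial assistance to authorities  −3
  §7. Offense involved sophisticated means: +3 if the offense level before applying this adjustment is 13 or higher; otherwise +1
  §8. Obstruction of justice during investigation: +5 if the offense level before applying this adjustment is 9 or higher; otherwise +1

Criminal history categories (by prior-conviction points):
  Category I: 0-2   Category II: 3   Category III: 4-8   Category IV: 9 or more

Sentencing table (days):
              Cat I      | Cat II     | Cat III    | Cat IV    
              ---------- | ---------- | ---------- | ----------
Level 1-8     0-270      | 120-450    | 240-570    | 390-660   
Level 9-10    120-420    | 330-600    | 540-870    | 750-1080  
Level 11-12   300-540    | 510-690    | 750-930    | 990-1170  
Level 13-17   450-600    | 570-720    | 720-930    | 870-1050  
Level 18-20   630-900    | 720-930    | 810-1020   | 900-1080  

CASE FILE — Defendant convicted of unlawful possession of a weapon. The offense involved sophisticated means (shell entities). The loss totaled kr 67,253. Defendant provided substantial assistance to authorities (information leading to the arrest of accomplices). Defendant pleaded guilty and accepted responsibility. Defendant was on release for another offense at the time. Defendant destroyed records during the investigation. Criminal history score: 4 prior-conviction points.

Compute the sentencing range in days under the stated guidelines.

810-1020 days

Base offense level for unlawful possession of a weapon: 16.
§1 applies: 16 − 2 = 14.
§2 does not apply.
§3 applies: 14 + 2 = 16.
§4 applies: 16 + 2 = 18.
§5 does not apply.
§6 applies: 18 − 3 = 15.
§7 applies (level before this adjustment is 15 ≥ 13, so +3): 15 + 3 = 18.
§8 applies (level before this adjustment is 18 ≥ 9, so +5): 18 + 5 = 23.
Level 23 exceeds the maximum of 20; capped at 20.
Final offense level: 20.
Criminal history: 4 prior points → Category III (4-8).
Level 20 falls in the 18-20 band.
Grid: Level 18-20 × Category III = 810-1020 days.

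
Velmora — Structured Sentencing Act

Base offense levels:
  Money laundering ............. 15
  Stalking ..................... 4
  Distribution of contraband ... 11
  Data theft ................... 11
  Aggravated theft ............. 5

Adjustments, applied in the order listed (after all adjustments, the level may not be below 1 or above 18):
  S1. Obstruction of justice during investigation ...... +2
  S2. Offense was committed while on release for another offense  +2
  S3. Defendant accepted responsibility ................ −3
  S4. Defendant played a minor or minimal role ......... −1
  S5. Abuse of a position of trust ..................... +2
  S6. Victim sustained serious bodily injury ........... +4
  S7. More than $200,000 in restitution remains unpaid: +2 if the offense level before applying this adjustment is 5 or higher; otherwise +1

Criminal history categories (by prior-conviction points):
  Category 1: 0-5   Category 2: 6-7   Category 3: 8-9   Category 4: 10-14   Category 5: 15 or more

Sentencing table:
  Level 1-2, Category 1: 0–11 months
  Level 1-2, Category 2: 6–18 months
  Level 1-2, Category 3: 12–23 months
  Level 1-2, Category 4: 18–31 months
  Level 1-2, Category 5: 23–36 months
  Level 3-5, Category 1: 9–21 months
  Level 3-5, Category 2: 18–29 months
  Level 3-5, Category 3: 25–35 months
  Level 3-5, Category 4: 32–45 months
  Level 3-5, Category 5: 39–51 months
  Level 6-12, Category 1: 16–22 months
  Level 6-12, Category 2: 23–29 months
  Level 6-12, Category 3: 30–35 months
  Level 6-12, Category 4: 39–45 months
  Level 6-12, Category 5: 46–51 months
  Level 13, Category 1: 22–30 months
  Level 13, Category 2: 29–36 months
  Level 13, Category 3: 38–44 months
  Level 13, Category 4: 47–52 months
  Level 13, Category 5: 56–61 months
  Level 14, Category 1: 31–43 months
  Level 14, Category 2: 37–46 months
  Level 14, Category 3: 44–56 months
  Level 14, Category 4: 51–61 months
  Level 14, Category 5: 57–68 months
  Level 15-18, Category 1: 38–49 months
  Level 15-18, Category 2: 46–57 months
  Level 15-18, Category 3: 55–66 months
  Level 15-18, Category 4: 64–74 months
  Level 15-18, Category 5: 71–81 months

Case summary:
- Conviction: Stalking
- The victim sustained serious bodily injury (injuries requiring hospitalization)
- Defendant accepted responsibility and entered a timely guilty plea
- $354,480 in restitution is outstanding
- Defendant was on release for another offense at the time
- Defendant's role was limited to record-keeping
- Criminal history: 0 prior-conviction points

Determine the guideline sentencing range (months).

Base offense level for stalking: 4.
S2 applies: 4 + 2 = 6.
S3 applies: 6 − 3 = 3.
S4 applies: 3 − 1 = 2.
S5 does not apply.
S6 applies: 2 + 4 = 6.
S7 applies (level before this adjustment is 6 ≥ 5, so +2): 6 + 2 = 8.
Final offense level: 8.
Criminal history: 0 prior points → Category 1 (0-5).
Level 8 falls in the 6-12 band.
Grid: Level 6-12 × Category 1 = 16-22 months.

16-22 months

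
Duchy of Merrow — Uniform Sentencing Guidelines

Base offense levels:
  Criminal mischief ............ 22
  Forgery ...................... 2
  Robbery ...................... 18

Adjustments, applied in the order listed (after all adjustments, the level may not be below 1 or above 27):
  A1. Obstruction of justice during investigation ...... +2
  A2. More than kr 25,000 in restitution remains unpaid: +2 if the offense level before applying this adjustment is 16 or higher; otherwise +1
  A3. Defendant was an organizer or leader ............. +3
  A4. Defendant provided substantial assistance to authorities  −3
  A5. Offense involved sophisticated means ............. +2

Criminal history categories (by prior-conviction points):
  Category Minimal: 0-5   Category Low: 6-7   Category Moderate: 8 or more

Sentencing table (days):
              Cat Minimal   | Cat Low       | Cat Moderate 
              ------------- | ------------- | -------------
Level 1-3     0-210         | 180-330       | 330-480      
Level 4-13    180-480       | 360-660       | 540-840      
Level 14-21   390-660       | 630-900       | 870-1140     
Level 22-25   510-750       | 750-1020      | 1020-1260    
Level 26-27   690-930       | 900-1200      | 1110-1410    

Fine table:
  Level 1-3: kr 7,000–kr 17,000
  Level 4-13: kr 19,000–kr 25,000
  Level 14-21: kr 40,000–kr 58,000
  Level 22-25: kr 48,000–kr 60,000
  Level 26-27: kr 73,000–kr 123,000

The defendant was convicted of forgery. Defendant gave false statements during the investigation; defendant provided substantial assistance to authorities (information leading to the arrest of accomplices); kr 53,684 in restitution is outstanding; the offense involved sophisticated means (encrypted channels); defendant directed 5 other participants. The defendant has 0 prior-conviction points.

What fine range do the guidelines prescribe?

kr 19,000–kr 25,000

Base offense level for forgery: 2.
A1 applies: 2 + 2 = 4.
A2 applies (level before this adjustment is 4 < 16, so +1): 4 + 1 = 5.
A3 applies: 5 + 3 = 8.
A4 applies: 8 − 3 = 5.
A5 applies: 5 + 2 = 7.
Final offense level: 7.
Level 7 falls in the 4-13 band.
Fine table: Level 4-13 → kr 19,000–kr 25,000.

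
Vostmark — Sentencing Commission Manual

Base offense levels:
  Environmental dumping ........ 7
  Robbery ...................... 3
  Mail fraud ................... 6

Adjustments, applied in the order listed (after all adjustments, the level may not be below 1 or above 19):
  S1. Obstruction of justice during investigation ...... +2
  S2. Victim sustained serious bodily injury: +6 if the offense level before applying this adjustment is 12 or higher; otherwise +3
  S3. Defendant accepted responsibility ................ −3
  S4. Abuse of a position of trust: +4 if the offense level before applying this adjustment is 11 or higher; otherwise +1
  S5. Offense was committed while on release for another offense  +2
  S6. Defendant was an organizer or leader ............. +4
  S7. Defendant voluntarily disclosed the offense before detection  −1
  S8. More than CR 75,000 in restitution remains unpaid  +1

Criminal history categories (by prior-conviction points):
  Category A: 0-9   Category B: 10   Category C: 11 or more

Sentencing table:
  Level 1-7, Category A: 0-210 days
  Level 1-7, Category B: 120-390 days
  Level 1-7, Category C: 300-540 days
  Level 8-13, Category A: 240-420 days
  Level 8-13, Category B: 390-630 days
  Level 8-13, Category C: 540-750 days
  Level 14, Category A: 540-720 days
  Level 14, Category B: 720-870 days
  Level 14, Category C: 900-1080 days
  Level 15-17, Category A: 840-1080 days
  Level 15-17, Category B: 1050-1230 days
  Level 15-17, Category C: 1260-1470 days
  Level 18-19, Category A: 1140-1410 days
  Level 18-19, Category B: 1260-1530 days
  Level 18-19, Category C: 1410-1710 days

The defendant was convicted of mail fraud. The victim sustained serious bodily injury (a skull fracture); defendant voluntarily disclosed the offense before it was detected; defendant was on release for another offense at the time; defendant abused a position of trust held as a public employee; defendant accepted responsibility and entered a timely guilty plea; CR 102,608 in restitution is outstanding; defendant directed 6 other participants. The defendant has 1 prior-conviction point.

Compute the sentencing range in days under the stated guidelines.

240-420 days

Base offense level for mail fraud: 6.
S2 applies (level before this adjustment is 6 < 12, so +3): 6 + 3 = 9.
S3 applies: 9 − 3 = 6.
S4 applies (level before this adjustment is 6 < 11, so +1): 6 + 1 = 7.
S5 applies: 7 + 2 = 9.
S6 applies: 9 + 4 = 13.
S7 applies: 13 − 1 = 12.
S8 applies: 12 + 1 = 13.
Final offense level: 13.
Criminal history: 1 prior point → Category A (0-9).
Level 13 falls in the 8-13 band.
Grid: Level 8-13 × Category A = 240-420 days.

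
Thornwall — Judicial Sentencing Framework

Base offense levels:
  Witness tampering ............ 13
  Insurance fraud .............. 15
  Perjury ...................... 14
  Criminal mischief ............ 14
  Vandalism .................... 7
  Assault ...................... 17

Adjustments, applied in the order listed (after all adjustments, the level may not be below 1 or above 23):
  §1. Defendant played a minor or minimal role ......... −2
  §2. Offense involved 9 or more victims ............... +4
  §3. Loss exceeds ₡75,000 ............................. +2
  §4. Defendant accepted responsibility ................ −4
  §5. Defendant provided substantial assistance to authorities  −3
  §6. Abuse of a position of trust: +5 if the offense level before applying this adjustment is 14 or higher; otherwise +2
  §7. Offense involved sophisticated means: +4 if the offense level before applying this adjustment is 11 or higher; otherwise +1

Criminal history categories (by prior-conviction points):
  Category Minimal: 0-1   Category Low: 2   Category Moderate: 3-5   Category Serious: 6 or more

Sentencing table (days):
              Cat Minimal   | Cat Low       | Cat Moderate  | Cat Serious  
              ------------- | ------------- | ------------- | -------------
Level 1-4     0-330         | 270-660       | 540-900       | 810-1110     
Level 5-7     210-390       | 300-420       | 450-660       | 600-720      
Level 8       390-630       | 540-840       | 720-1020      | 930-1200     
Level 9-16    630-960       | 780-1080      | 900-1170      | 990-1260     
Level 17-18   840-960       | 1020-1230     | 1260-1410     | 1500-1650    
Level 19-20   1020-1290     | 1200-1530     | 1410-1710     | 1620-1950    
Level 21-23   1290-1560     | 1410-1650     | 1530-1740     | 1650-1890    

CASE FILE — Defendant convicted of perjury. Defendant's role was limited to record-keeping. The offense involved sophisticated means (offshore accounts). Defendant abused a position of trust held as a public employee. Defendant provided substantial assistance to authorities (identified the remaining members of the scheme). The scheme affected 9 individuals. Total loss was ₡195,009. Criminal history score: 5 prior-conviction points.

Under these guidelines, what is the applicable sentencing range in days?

1530-1740 days

Base offense level for perjury: 14.
§1 applies: 14 − 2 = 12.
§2 applies: 12 + 4 = 16.
§3 applies: 16 + 2 = 18.
§4 does not apply.
§5 applies: 18 − 3 = 15.
§6 applies (level before this adjustment is 15 ≥ 14, so +5): 15 + 5 = 20.
§7 applies (level before this adjustment is 20 ≥ 11, so +4): 20 + 4 = 24.
Level 24 exceeds the maximum of 23; capped at 23.
Final offense level: 23.
Criminal history: 5 prior points → Category Moderate (3-5).
Level 23 falls in the 21-23 band.
Grid: Level 21-23 × Category Moderate = 1530-1740 days.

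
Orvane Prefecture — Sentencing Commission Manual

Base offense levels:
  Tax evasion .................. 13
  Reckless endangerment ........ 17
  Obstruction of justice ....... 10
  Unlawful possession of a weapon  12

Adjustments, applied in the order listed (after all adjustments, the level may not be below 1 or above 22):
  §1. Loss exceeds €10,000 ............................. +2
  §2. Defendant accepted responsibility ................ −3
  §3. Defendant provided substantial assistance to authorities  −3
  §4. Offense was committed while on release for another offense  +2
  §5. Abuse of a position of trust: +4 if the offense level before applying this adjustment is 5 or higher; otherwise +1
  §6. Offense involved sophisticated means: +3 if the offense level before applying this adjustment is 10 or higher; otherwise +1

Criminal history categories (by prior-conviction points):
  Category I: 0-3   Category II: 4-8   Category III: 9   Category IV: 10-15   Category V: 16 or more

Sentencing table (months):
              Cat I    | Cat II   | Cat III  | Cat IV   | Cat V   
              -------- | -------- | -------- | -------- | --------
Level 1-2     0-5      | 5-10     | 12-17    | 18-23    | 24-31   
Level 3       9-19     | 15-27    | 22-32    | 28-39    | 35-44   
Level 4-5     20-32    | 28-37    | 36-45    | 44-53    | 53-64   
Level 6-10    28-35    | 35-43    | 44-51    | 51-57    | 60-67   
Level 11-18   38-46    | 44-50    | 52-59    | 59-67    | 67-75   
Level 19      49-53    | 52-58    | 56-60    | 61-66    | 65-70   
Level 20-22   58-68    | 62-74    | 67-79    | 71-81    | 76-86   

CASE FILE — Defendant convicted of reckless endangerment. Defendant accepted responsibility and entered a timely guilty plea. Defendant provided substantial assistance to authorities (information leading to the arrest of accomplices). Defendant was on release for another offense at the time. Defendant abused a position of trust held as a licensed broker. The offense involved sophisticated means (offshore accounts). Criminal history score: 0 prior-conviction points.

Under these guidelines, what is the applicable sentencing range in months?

58-68 months

Base offense level for reckless endangerment: 17.
§1 does not apply.
§2 applies: 17 − 3 = 14.
§3 applies: 14 − 3 = 11.
§4 applies: 11 + 2 = 13.
§5 applies (level before this adjustment is 13 ≥ 5, so +4): 13 + 4 = 17.
§6 applies (level before this adjustment is 17 ≥ 10, so +3): 17 + 3 = 20.
Final offense level: 20.
Criminal history: 0 prior points → Category I (0-3).
Level 20 falls in the 20-22 band.
Grid: Level 20-22 × Category I = 58-68 months.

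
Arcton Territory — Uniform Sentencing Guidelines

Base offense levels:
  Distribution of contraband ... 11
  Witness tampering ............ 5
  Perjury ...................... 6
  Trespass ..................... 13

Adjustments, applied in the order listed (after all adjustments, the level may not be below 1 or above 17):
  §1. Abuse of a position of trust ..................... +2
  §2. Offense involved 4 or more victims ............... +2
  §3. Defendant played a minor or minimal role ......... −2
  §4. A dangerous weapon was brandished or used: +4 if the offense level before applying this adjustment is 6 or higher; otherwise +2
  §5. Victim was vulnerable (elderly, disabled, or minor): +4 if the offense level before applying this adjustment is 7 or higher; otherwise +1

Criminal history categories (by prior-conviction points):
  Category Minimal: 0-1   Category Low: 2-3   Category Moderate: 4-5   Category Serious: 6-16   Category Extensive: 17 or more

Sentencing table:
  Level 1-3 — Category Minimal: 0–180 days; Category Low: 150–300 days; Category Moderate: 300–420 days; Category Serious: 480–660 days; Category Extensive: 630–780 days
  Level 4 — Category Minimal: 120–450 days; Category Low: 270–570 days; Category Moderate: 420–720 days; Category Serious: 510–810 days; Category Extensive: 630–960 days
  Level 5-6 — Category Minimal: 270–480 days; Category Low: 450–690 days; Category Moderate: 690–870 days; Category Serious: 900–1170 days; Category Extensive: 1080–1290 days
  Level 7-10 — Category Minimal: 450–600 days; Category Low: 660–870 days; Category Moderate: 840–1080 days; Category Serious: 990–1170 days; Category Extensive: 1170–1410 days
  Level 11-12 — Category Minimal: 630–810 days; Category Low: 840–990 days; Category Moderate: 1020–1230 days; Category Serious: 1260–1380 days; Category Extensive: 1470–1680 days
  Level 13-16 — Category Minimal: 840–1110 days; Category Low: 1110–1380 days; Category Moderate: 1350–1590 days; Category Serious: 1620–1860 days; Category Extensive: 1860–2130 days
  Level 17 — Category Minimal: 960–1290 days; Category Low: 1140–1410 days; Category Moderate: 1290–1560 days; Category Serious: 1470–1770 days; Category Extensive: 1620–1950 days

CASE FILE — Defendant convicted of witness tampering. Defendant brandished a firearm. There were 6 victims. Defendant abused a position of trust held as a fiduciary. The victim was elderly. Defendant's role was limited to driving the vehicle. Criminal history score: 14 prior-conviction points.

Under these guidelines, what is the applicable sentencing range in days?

Base offense level for witness tampering: 5.
§1 applies: 5 + 2 = 7.
§2 applies: 7 + 2 = 9.
§3 applies: 9 − 2 = 7.
§4 applies (level before this adjustment is 7 ≥ 6, so +4): 7 + 4 = 11.
§5 applies (level before this adjustment is 11 ≥ 7, so +4): 11 + 4 = 15.
Final offense level: 15.
Criminal history: 14 prior points → Category Serious (6-16).
Level 15 falls in the 13-16 band.
Grid: Level 13-16 × Category Serious = 1620-1860 days.

1620-1860 days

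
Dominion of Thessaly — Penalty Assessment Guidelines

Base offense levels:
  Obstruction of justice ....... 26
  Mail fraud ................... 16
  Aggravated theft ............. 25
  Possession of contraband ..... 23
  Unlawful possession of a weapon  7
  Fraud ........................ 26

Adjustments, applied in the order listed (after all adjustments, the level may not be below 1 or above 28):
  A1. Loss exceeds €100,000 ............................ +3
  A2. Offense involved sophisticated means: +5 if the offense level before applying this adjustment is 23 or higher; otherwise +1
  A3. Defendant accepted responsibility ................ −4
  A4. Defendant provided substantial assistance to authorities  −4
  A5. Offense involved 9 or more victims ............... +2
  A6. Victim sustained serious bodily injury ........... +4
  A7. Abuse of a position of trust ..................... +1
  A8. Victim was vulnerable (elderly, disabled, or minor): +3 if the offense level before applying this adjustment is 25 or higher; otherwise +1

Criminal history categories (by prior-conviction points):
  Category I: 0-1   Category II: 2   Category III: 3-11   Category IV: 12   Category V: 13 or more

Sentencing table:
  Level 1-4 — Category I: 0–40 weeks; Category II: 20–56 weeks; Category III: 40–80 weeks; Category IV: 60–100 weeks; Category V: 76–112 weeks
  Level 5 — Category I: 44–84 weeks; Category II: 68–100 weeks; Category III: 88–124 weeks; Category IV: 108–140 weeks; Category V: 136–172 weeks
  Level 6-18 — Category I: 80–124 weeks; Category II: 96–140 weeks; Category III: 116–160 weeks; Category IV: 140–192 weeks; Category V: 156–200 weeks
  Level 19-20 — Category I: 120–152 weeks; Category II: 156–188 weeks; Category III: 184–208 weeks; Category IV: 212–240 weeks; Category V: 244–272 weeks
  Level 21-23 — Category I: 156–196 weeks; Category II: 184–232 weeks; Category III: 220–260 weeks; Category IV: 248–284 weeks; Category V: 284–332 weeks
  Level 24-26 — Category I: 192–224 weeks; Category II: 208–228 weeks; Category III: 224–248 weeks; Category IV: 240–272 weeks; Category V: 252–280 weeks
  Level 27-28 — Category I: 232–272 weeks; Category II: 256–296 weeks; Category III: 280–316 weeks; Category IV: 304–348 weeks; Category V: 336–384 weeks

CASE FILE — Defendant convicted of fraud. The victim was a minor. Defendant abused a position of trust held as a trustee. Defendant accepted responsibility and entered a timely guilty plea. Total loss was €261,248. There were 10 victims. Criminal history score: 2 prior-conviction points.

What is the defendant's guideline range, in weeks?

256-296 weeks

Base offense level for fraud: 26.
A1 applies: 26 + 3 = 29.
A3 applies: 29 − 4 = 25.
A5 applies: 25 + 2 = 27.
A6 does not apply.
A7 applies: 27 + 1 = 28.
A8 applies (level before this adjustment is 28 ≥ 25, so +3): 28 + 3 = 31.
Level 31 exceeds the maximum of 28; capped at 28.
Final offense level: 28.
Criminal history: 2 prior points → Category II (2).
Level 28 falls in the 27-28 band.
Grid: Level 27-28 × Category II = 256-296 weeks.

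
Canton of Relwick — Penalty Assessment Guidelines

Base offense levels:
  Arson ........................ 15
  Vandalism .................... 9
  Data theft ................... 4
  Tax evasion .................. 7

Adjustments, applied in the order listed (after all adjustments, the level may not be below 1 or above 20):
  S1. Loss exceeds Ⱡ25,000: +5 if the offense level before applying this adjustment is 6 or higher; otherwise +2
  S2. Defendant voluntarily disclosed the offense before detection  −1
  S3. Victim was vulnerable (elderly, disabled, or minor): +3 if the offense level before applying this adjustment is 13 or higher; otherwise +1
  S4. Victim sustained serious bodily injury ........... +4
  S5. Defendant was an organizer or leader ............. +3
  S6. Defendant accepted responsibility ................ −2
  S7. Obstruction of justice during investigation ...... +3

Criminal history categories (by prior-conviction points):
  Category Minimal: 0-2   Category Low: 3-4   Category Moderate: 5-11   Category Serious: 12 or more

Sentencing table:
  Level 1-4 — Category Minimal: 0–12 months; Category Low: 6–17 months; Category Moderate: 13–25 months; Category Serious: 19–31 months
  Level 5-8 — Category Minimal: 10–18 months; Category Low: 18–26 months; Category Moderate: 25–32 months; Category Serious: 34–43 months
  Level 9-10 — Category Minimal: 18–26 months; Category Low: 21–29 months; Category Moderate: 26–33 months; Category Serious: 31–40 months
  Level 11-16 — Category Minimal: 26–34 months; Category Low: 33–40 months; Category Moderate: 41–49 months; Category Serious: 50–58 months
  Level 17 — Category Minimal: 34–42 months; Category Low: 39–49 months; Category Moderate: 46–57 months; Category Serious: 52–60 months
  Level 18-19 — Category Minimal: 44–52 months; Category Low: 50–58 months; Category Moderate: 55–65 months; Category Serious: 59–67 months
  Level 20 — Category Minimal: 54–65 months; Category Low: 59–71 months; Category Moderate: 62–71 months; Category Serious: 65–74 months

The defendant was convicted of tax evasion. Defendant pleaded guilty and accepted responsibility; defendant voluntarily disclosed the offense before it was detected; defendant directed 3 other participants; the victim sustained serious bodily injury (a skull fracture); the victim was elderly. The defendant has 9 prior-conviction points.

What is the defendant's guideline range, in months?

Base offense level for tax evasion: 7.
S1 does not apply.
S2 applies: 7 − 1 = 6.
S3 applies (level before this adjustment is 6 < 13, so +1): 6 + 1 = 7.
S4 applies: 7 + 4 = 11.
S5 applies: 11 + 3 = 14.
S6 applies: 14 − 2 = 12.
Final offense level: 12.
Criminal history: 9 prior points → Category Moderate (5-11).
Level 12 falls in the 11-16 band.
Grid: Level 11-16 × Category Moderate = 41-49 months.

41-49 months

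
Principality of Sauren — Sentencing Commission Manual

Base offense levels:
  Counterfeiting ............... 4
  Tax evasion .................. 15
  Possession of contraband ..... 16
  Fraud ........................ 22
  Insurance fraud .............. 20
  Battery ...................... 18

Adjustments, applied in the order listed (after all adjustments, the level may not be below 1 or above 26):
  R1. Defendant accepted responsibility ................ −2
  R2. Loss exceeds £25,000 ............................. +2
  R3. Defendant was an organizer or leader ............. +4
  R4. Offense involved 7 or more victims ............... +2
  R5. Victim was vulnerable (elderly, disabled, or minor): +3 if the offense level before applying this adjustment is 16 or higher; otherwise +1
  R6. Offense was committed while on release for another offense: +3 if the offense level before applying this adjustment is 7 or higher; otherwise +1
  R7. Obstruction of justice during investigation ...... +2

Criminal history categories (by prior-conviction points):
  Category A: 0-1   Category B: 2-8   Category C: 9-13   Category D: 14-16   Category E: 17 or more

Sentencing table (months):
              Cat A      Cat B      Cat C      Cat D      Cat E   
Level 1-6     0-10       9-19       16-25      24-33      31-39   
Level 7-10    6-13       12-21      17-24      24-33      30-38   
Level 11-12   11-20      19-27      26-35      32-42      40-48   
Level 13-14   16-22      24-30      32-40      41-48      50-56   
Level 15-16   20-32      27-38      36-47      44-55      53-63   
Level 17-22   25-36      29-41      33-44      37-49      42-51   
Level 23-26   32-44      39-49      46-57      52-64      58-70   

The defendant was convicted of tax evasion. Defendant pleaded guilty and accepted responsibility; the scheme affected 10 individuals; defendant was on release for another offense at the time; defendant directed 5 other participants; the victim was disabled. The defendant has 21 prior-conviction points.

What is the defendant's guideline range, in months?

58-70 months

Base offense level for tax evasion: 15.
R1 applies: 15 − 2 = 13.
R3 applies: 13 + 4 = 17.
R4 applies: 17 + 2 = 19.
R5 applies (level before this adjustment is 19 ≥ 16, so +3): 19 + 3 = 22.
R6 applies (level before this adjustment is 22 ≥ 7, so +3): 22 + 3 = 25.
R7 does not apply.
Final offense level: 25.
Criminal history: 21 prior points → Category E (17+).
Level 25 falls in the 23-26 band.
Grid: Level 23-26 × Category E = 58-70 months.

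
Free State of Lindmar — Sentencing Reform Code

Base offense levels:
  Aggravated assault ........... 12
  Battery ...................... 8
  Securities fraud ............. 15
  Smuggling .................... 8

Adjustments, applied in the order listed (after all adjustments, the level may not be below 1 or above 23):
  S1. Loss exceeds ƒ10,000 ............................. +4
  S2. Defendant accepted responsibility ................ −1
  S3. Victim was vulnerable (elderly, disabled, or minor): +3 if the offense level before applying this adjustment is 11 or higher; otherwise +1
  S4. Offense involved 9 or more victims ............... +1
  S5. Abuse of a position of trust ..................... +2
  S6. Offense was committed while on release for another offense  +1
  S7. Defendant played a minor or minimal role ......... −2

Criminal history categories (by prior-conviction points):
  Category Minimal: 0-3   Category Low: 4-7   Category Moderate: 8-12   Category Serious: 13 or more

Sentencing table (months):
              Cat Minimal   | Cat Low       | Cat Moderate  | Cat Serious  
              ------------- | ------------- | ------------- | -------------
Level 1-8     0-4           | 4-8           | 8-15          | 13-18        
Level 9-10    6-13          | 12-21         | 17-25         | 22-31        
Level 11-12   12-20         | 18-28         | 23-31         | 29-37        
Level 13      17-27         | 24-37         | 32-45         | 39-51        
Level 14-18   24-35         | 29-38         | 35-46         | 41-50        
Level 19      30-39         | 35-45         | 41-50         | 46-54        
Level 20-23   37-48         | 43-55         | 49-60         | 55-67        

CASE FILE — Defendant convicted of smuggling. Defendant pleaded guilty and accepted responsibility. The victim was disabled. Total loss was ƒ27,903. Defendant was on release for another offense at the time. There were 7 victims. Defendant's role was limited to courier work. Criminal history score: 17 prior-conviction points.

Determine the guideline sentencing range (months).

Base offense level for smuggling: 8.
S1 applies: 8 + 4 = 12.
S2 applies: 12 − 1 = 11.
S3 applies (level before this adjustment is 11 ≥ 11, so +3): 11 + 3 = 14.
S4 does not apply.
S6 applies: 14 + 1 = 15.
S7 applies: 15 − 2 = 13.
Final offense level: 13.
Criminal history: 17 prior points → Category Serious (13+).
Level 13 falls in the 13 band.
Grid: Level 13 × Category Serious = 39-51 months.

39-51 months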